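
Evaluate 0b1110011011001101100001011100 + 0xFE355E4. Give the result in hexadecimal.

0x1E502E40

0b1110011011001101100001011100 = 0xE6CD85C in hexadecimal.
Add column by column in base 16, right to left:
  C+4 = 0 carry 1
  5+E+1 = 4 carry 1
  8+5+1 = E
  D+5 = 2 carry 1
  C+3+1 = 0 carry 1
  6+E+1 = 5 carry 1
  E+F+1 = E carry 1
  final carry 1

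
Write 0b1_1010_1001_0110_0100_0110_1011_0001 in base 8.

Group the bits in threes: 011 010 100 101 100 100 011 010 110 001 → 3245443261.

0o3245443261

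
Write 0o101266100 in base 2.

0b1000001010110110001000000

Each octal digit is 3 bits: 1=001 0=000 1=001 2=010 6=110 6=110 1=001 0=000 0=000.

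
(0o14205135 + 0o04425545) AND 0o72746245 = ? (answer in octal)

0o20602200

Add column by column in base 8, right to left:
  5+5 = 2 carry 1
  3+4+1 = 0 carry 1
  1+5+1 = 7
  5+5 = 2 carry 1
  0+2+1 = 3
  2+4 = 6
  4+4 = 0 carry 1
  1+0+1 = 2
Sum = 0o20632702; now AND with 0o72746245:
  2&7=2, 0&2=0, 6&7=6, 3&4=0, 2&6=2, 7&2=2, 0&4=0, 2&5=0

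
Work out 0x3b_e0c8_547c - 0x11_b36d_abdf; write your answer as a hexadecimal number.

0x2a2d5aa89d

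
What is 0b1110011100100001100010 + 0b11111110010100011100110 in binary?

0b101110001111000101001000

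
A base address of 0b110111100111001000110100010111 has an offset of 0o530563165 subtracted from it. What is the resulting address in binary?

0b110010001110011010011010100010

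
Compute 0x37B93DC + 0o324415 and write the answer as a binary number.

0x37B93DC = 0b11011110111001001111011100 in binary.
0o324415 = 0b11010100100001101 in binary.
Add column by column in base 2, right to left:
  0+1 = 1
  0+0 = 0
  1+1 = 0 carry 1
  1+1+1 = 1 carry 1
  1+0+1 = 0 carry 1
  0+0+1 = 1
  1+0 = 1
  1+0 = 1
  1+1 = 0 carry 1
  1+0+1 = 0 carry 1
  0+0+1 = 1
  0+1 = 1
  1+0 = 1
  0+1 = 1
  0+0 = 0
  1+1 = 0 carry 1
  1+1+1 = 1 carry 1
  1+0+1 = 0 carry 1
  0+0+1 = 1
  1+0 = 1
  1+0 = 1
  1+0 = 1
  1+0 = 1
  0+0 = 0
  1+0 = 1
  1+0 = 1

0b11011111010011110011101001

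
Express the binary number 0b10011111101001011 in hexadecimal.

0x13f4b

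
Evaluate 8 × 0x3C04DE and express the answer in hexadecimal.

Multiply each base-16 digit by 8, carrying:
  E×8 = 112 → write 0 carry 7
  D×8+7 = 111 → write F carry 6
  4×8+6 = 38 → write 6 carry 2
  0×8+2 = 2 → write 2
  C×8 = 96 → write 0 carry 6
  3×8+6 = 30 → write E carry 1
  remaining carry: 1

0x1E026F0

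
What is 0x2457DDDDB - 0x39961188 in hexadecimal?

0x20BE7CC53

Subtract column by column in base 16:
  B-8 → 3
  D-8 → 5
  D-1 → C
  D-1 → C
  D-6 → 7
  7-9 → E (borrow)
  5-9-1 → B (borrow)
  4-3-1 → 0
  2-0 → 2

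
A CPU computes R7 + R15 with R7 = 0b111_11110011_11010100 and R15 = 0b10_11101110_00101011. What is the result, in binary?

Add column by column in base 2, right to left:
  0+1 = 1
  0+1 = 1
  1+0 = 1
  0+1 = 1
  1+0 = 1
  0+1 = 1
  1+0 = 1
  1+0 = 1
  1+0 = 1
  1+1 = 0 carry 1
  0+1+1 = 0 carry 1
  0+1+1 = 0 carry 1
  1+0+1 = 0 carry 1
  1+1+1 = 1 carry 1
  1+1+1 = 1 carry 1
  1+1+1 = 1 carry 1
  1+0+1 = 0 carry 1
  1+1+1 = 1 carry 1
  1+0+1 = 0 carry 1
  final carry 1

0b10101110000111111111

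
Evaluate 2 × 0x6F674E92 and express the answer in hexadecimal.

Multiply each base-16 digit by 2, carrying:
  2×2 = 4 → write 4
  9×2 = 18 → write 2 carry 1
  E×2+1 = 29 → write D carry 1
  4×2+1 = 9 → write 9
  7×2 = 14 → write E
  6×2 = 12 → write C
  F×2 = 30 → write E carry 1
  6×2+1 = 13 → write D

0xDECE9D24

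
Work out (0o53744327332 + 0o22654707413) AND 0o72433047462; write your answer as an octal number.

0o72421006440

Add column by column in base 8, right to left:
  2+3 = 5
  3+1 = 4
  3+4 = 7
  7+7 = 6 carry 1
  2+0+1 = 3
  3+7 = 2 carry 1
  4+4+1 = 1 carry 1
  4+5+1 = 2 carry 1
  7+6+1 = 6 carry 1
  3+2+1 = 6
  5+2 = 7
Sum = 0o76621236745; now AND with 0o72433047462:
  7&7=7, 6&2=2, 6&4=4, 2&3=2, 1&3=1, 2&0=0, 3&4=0, 6&7=6, 7&4=4, 4&6=4, 5&2=0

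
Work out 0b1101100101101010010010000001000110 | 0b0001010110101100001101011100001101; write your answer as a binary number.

0b1101110111101110011111011101001111

OR bit by bit (1 where either bit is 1):
  1101100101101010010010000001000110
| 0001010110101100001101011100001101
= 1101110111101110011111011101001111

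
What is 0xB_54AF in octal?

Expand each hex digit to 4 bits: B=1011 5=0101 4=0100 A=1010 F=1111.
Group the bits in threes: 010 110 101 010 010 101 111 → 2652257.

0o2652257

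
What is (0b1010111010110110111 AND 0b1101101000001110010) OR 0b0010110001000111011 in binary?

0b1010111001000111011

0b1010111010110110111 AND 0b1101101000001110010 = 0b1000101000000110010.
Then OR with 0b0010110001000111011.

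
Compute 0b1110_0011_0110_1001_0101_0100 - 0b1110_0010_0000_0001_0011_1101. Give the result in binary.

0b10110100000010111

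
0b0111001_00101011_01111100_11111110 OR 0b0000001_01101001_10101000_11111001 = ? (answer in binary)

OR bit by bit (1 where either bit is 1):
  0111001001010110111110011111110
| 0000001011010011010100011111001
= 0111001011010111111110011111111

0b0111001011010111111110011111111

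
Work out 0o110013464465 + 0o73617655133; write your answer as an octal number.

Add column by column in base 8, right to left:
  5+3 = 0 carry 1
  6+3+1 = 2 carry 1
  4+1+1 = 6
  4+5 = 1 carry 1
  6+5+1 = 4 carry 1
  4+6+1 = 3 carry 1
  3+7+1 = 3 carry 1
  1+1+1 = 3
  0+6 = 6
  0+3 = 3
  1+7 = 0 carry 1
  1+0+1 = 2

0o203633341620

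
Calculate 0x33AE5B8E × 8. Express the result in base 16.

0x19D72DC70

Multiply each base-16 digit by 8, carrying:
  E×8 = 112 → write 0 carry 7
  8×8+7 = 71 → write 7 carry 4
  B×8+4 = 92 → write C carry 5
  5×8+5 = 45 → write D carry 2
  E×8+2 = 114 → write 2 carry 7
  A×8+7 = 87 → write 7 carry 5
  3×8+5 = 29 → write D carry 1
  3×8+1 = 25 → write 9 carry 1
  remaining carry: 1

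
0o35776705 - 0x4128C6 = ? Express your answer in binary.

0o35776705 = 0b11101111111110111000101 in binary.
0x4128C6 = 0b10000010010100011000110 in binary.
Subtract column by column in base 2:
  1-0 → 1
  0-1 → 1 (borrow)
  1-1-1 → 1 (borrow)
  0-0-1 → 1 (borrow)
  0-0-1 → 1 (borrow)
  0-0-1 → 1 (borrow)
  1-1-1 → 1 (borrow)
  1-1-1 → 1 (borrow)
  1-0-1 → 0
  0-0 → 0
  1-0 → 1
  1-1 → 0
  1-0 → 1
  1-1 → 0
  1-0 → 1
  1-0 → 1
  1-1 → 0
  1-0 → 1
  1-0 → 1
  0-0 → 0
  1-0 → 1
  1-0 → 1
  1-1 → 0

0b1101101101010011111111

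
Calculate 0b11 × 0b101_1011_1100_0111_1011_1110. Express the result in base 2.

0b1000100110101011100111010

Multiply each base-2 digit by 3, carrying:
  0×3 = 0 → write 0
  1×3 = 3 → write 1 carry 1
  1×3+1 = 4 → write 0 carry 2
  1×3+2 = 5 → write 1 carry 2
  1×3+2 = 5 → write 1 carry 2
  1×3+2 = 5 → write 1 carry 2
  0×3+2 = 2 → write 0 carry 1
  1×3+1 = 4 → write 0 carry 2
  1×3+2 = 5 → write 1 carry 2
  1×3+2 = 5 → write 1 carry 2
  1×3+2 = 5 → write 1 carry 2
  0×3+2 = 2 → write 0 carry 1
  0×3+1 = 1 → write 1
  0×3 = 0 → write 0
  1×3 = 3 → write 1 carry 1
  1×3+1 = 4 → write 0 carry 2
  1×3+2 = 5 → write 1 carry 2
  1×3+2 = 5 → write 1 carry 2
  0×3+2 = 2 → write 0 carry 1
  1×3+1 = 4 → write 0 carry 2
  1×3+2 = 5 → write 1 carry 2
  0×3+2 = 2 → write 0 carry 1
  1×3+1 = 4 → write 0 carry 2
  remaining carry: 10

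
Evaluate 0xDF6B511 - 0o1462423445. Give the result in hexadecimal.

0o1462423445 = 0xCCA2725 in hexadecimal.
Subtract column by column in base 16:
  1-5 → C (borrow)
  1-2-1 → E (borrow)
  5-7-1 → D (borrow)
  B-2-1 → 8
  6-A → C (borrow)
  F-C-1 → 2
  D-C → 1

0x12C8DEC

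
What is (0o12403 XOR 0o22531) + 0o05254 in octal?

0o35406

First 0o12403 XOR 0o22531 = 0o30132.
Add column by column in base 8, right to left:
  2+4 = 6
  3+5 = 0 carry 1
  1+2+1 = 4
  0+5 = 5
  3+0 = 3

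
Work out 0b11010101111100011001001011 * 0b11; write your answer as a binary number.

Multiply each base-2 digit by 3, carrying:
  1×3 = 3 → write 1 carry 1
  1×3+1 = 4 → write 0 carry 2
  0×3+2 = 2 → write 0 carry 1
  1×3+1 = 4 → write 0 carry 2
  0×3+2 = 2 → write 0 carry 1
  0×3+1 = 1 → write 1
  1×3 = 3 → write 1 carry 1
  0×3+1 = 1 → write 1
  0×3 = 0 → write 0
  1×3 = 3 → write 1 carry 1
  1×3+1 = 4 → write 0 carry 2
  0×3+2 = 2 → write 0 carry 1
  0×3+1 = 1 → write 1
  0×3 = 0 → write 0
  1×3 = 3 → write 1 carry 1
  1×3+1 = 4 → write 0 carry 2
  1×3+2 = 5 → write 1 carry 2
  1×3+2 = 5 → write 1 carry 2
  1×3+2 = 5 → write 1 carry 2
  0×3+2 = 2 → write 0 carry 1
  1×3+1 = 4 → write 0 carry 2
  0×3+2 = 2 → write 0 carry 1
  1×3+1 = 4 → write 0 carry 2
  0×3+2 = 2 → write 0 carry 1
  1×3+1 = 4 → write 0 carry 2
  1×3+2 = 5 → write 1 carry 2
  remaining carry: 10

0b1010000001110101001011100001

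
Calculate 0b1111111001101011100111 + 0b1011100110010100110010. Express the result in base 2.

0b11011100000000000011001

Add column by column in base 2, right to left:
  1+0 = 1
  1+1 = 0 carry 1
  1+0+1 = 0 carry 1
  0+0+1 = 1
  0+1 = 1
  1+1 = 0 carry 1
  1+0+1 = 0 carry 1
  1+0+1 = 0 carry 1
  0+1+1 = 0 carry 1
  1+0+1 = 0 carry 1
  0+1+1 = 0 carry 1
  1+0+1 = 0 carry 1
  1+0+1 = 0 carry 1
  0+1+1 = 0 carry 1
  0+1+1 = 0 carry 1
  1+0+1 = 0 carry 1
  1+0+1 = 0 carry 1
  1+1+1 = 1 carry 1
  1+1+1 = 1 carry 1
  1+1+1 = 1 carry 1
  1+0+1 = 0 carry 1
  1+1+1 = 1 carry 1
  final carry 1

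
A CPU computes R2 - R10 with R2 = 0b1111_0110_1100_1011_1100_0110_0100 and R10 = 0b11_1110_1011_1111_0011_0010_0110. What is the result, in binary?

0b1011100000001100100100111110

Subtract column by column in base 2:
  0-0 → 0
  0-1 → 1 (borrow)
  1-1-1 → 1 (borrow)
  0-0-1 → 1 (borrow)
  0-0-1 → 1 (borrow)
  1-1-1 → 1 (borrow)
  1-0-1 → 0
  0-0 → 0
  0-1 → 1 (borrow)
  0-1-1 → 0 (borrow)
  1-0-1 → 0
  1-0 → 1
  1-1 → 0
  1-1 → 0
  0-1 → 1 (borrow)
  1-1-1 → 1 (borrow)
  0-1-1 → 0 (borrow)
  0-1-1 → 0 (borrow)
  1-0-1 → 0
  1-1 → 0
  0-0 → 0
  1-1 → 0
  1-1 → 0
  0-1 → 1 (borrow)
  1-1-1 → 1 (borrow)
  1-1-1 → 1 (borrow)
  1-0-1 → 0
  1-0 → 1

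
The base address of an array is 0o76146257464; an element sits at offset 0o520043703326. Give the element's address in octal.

0o616212163012

Add column by column in base 8, right to left:
  4+6 = 2 carry 1
  6+2+1 = 1 carry 1
  4+3+1 = 0 carry 1
  7+3+1 = 3 carry 1
  5+0+1 = 6
  2+7 = 1 carry 1
  6+3+1 = 2 carry 1
  4+4+1 = 1 carry 1
  1+0+1 = 2
  6+0 = 6
  7+2 = 1 carry 1
  0+5+1 = 6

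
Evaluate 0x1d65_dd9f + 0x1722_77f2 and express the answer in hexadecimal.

Add column by column in base 16, right to left:
  f+2 = 1 carry 1
  9+f+1 = 9 carry 1
  d+7+1 = 5 carry 1
  d+7+1 = 5 carry 1
  5+2+1 = 8
  6+2 = 8
  d+7 = 4 carry 1
  1+1+1 = 3

0x34885591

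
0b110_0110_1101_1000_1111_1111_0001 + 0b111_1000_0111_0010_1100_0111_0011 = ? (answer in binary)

0b1101111101001011110001100100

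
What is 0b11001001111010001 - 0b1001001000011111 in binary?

0b10000000110110010

Subtract column by column in base 2:
  1-1 → 0
  0-1 → 1 (borrow)
  0-1-1 → 0 (borrow)
  0-1-1 → 0 (borrow)
  1-1-1 → 1 (borrow)
  0-0-1 → 1 (borrow)
  1-0-1 → 0
  1-0 → 1
  1-0 → 1
  1-1 → 0
  0-0 → 0
  0-0 → 0
  1-1 → 0
  0-0 → 0
  0-0 → 0
  1-1 → 0
  1-0 → 1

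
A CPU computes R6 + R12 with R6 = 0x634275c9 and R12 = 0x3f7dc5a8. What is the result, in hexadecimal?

Add column by column in base 16, right to left:
  9+8 = 1 carry 1
  c+a+1 = 7 carry 1
  5+5+1 = b
  7+c = 3 carry 1
  2+d+1 = 0 carry 1
  4+7+1 = c
  3+f = 2 carry 1
  6+3+1 = a

0xa2c03b71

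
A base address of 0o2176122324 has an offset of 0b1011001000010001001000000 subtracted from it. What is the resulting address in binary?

0b10000100101001000001010010100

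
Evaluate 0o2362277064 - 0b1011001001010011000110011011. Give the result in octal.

0b1011001001010011000110011011 = 0o1311230633 in octal.
Subtract column by column in base 8:
  4-3 → 1
  6-3 → 3
  0-6 → 2 (borrow)
  7-0-1 → 6
  7-3 → 4
  2-2 → 0
  2-1 → 1
  6-1 → 5
  3-3 → 0
  2-1 → 1

0o1051046231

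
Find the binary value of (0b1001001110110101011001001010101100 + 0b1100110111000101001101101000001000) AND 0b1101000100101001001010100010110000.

0b100000100101000000010100010110000

Add column by column in base 2, right to left:
  0+0 = 0
  0+0 = 0
  1+0 = 1
  1+1 = 0 carry 1
  0+0+1 = 1
  1+0 = 1
  0+0 = 0
  1+0 = 1
  0+0 = 0
  1+1 = 0 carry 1
  0+0+1 = 1
  0+1 = 1
  1+1 = 0 carry 1
  0+0+1 = 1
  0+1 = 1
  1+1 = 0 carry 1
  1+0+1 = 0 carry 1
  0+0+1 = 1
  1+1 = 0 carry 1
  0+0+1 = 1
  1+1 = 0 carry 1
  0+0+1 = 1
  1+0 = 1
  1+0 = 1
  0+1 = 1
  1+1 = 0 carry 1
  1+1+1 = 1 carry 1
  1+0+1 = 0 carry 1
  0+1+1 = 0 carry 1
  0+1+1 = 0 carry 1
  1+0+1 = 0 carry 1
  0+0+1 = 1
  0+1 = 1
  1+1 = 0 carry 1
  final carry 1
Sum = 0b10110000101111010100110110010110100; now AND with 0b1101000100101001001010100010110000:
  10110000101111010100110110010110100
& 01101000100101001001010100010110000
= 00100000100101000000010100010110000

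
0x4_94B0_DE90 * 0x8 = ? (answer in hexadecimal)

0x24A586F480

Multiply each base-16 digit by 8, carrying:
  0×8 = 0 → write 0
  9×8 = 72 → write 8 carry 4
  E×8+4 = 116 → write 4 carry 7
  D×8+7 = 111 → write F carry 6
  0×8+6 = 6 → write 6
  B×8 = 88 → write 8 carry 5
  4×8+5 = 37 → write 5 carry 2
  9×8+2 = 74 → write A carry 4
  4×8+4 = 36 → write 4 carry 2
  remaining carry: 2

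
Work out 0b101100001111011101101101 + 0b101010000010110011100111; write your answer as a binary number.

0b1010110010010010001010100

Add column by column in base 2, right to left:
  1+1 = 0 carry 1
  0+1+1 = 0 carry 1
  1+1+1 = 1 carry 1
  1+0+1 = 0 carry 1
  0+0+1 = 1
  1+1 = 0 carry 1
  1+1+1 = 1 carry 1
  0+1+1 = 0 carry 1
  1+0+1 = 0 carry 1
  1+0+1 = 0 carry 1
  1+1+1 = 1 carry 1
  0+1+1 = 0 carry 1
  1+0+1 = 0 carry 1
  1+1+1 = 1 carry 1
  1+0+1 = 0 carry 1
  1+0+1 = 0 carry 1
  0+0+1 = 1
  0+0 = 0
  0+0 = 0
  0+1 = 1
  1+0 = 1
  1+1 = 0 carry 1
  0+0+1 = 1
  1+1 = 0 carry 1
  final carry 1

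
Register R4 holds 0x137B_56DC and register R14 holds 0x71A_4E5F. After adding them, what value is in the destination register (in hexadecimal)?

0x1A95A53B

Add column by column in base 16, right to left:
  C+F = B carry 1
  D+5+1 = 3 carry 1
  6+E+1 = 5 carry 1
  5+4+1 = A
  B+A = 5 carry 1
  7+1+1 = 9
  3+7 = A
  1+0 = 1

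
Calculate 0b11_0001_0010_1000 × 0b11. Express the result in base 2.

0b1001001101111000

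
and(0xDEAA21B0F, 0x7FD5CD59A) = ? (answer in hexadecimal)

0x5E800110A

AND each hex digit independently (no carries):
  D&7=5, E&F=E, A&D=8, A&5=0, 2&C=0, 1&D=1, B&5=1, 0&9=0, F&A=A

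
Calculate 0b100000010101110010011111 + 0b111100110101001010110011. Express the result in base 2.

0b1011101001010111101010010

Add column by column in base 2, right to left:
  1+1 = 0 carry 1
  1+1+1 = 1 carry 1
  1+0+1 = 0 carry 1
  1+0+1 = 0 carry 1
  1+1+1 = 1 carry 1
  0+1+1 = 0 carry 1
  0+0+1 = 1
  1+1 = 0 carry 1
  0+0+1 = 1
  0+1 = 1
  1+0 = 1
  1+0 = 1
  1+1 = 0 carry 1
  0+0+1 = 1
  1+1 = 0 carry 1
  0+0+1 = 1
  1+1 = 0 carry 1
  0+1+1 = 0 carry 1
  0+0+1 = 1
  0+0 = 0
  0+1 = 1
  0+1 = 1
  0+1 = 1
  1+1 = 0 carry 1
  final carry 1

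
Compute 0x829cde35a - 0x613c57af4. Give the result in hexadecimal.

0x216086866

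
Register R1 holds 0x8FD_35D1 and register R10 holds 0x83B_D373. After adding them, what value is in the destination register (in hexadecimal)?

0x11390944

Add column by column in base 16, right to left:
  1+3 = 4
  D+7 = 4 carry 1
  5+3+1 = 9
  3+D = 0 carry 1
  D+B+1 = 9 carry 1
  F+3+1 = 3 carry 1
  8+8+1 = 1 carry 1
  final carry 1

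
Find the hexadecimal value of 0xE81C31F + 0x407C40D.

0x1289872C

Add column by column in base 16, right to left:
  F+D = C carry 1
  1+0+1 = 2
  3+4 = 7
  C+C = 8 carry 1
  1+7+1 = 9
  8+0 = 8
  E+4 = 2 carry 1
  final carry 1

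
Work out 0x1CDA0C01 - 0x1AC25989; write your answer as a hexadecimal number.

0x217B278

Subtract column by column in base 16:
  1-9 → 8 (borrow)
  0-8-1 → 7 (borrow)
  C-9-1 → 2
  0-5 → B (borrow)
  A-2-1 → 7
  D-C → 1
  C-A → 2
  1-1 → 0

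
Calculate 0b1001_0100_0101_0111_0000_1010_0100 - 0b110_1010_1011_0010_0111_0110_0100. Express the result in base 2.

Subtract column by column in base 2:
  0-0 → 0
  0-0 → 0
  1-1 → 0
  0-0 → 0
  0-0 → 0
  1-1 → 0
  0-1 → 1 (borrow)
  1-0-1 → 0
  0-1 → 1 (borrow)
  0-1-1 → 0 (borrow)
  0-1-1 → 0 (borrow)
  0-0-1 → 1 (borrow)
  1-0-1 → 0
  1-1 → 0
  1-0 → 1
  0-0 → 0
  1-1 → 0
  0-1 → 1 (borrow)
  1-0-1 → 0
  0-1 → 1 (borrow)
  0-0-1 → 1 (borrow)
  0-1-1 → 0 (borrow)
  1-0-1 → 0
  0-1 → 1 (borrow)
  1-0-1 → 0
  0-1 → 1 (borrow)
  0-1-1 → 0 (borrow)
  1-0-1 → 0

0b10100110100100100101000000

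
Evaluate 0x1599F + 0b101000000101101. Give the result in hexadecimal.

0b101000000101101 = 0x502D in hexadecimal.
Add column by column in base 16, right to left:
  F+D = C carry 1
  9+2+1 = C
  9+0 = 9
  5+5 = A
  1+0 = 1

0x1A9CC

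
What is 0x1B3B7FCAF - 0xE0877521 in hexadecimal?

0xD330878E

Subtract column by column in base 16:
  F-1 → E
  A-2 → 8
  C-5 → 7
  F-7 → 8
  7-7 → 0
  B-8 → 3
  3-0 → 3
  B-E → D (borrow)
  1-0-1 → 0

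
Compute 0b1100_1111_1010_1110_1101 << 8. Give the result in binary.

Left shift by 8: append 8 zero bits.

0b1100111110101110110100000000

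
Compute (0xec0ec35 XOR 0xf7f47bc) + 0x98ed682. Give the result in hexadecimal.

First 0xec0ec35 XOR 0xf7f47bc = 0x1bfab89.
Add column by column in base 16, right to left:
  9+2 = b
  8+8 = 0 carry 1
  b+6+1 = 2 carry 1
  a+d+1 = 8 carry 1
  f+e+1 = e carry 1
  b+8+1 = 4 carry 1
  1+9+1 = b

0xb4e820b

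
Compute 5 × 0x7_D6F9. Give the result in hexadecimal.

Multiply each base-16 digit by 5, carrying:
  9×5 = 45 → write D carry 2
  F×5+2 = 77 → write D carry 4
  6×5+4 = 34 → write 2 carry 2
  D×5+2 = 67 → write 3 carry 4
  7×5+4 = 39 → write 7 carry 2
  remaining carry: 2

0x2732DD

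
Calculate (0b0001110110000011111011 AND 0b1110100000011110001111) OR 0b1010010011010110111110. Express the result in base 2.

0b1010110011010110111111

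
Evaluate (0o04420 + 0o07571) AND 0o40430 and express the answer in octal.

Add column by column in base 8, right to left:
  0+1 = 1
  2+7 = 1 carry 1
  4+5+1 = 2 carry 1
  4+7+1 = 4 carry 1
  final carry 1
Sum = 0o14211; now AND with 0o40430:
  1&4=0, 4&0=0, 2&4=0, 1&3=1, 1&0=0

0o10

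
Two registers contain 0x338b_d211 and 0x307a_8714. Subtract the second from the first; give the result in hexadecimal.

Subtract column by column in base 16:
  1-4 → d (borrow)
  1-1-1 → f (borrow)
  2-7-1 → a (borrow)
  d-8-1 → 4
  b-a → 1
  8-7 → 1
  3-0 → 3
  3-3 → 0

0x3114afd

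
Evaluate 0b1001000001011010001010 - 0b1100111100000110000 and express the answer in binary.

Subtract column by column in base 2:
  0-0 → 0
  1-0 → 1
  0-0 → 0
  1-0 → 1
  0-1 → 1 (borrow)
  0-1-1 → 0 (borrow)
  0-0-1 → 1 (borrow)
  1-0-1 → 0
  0-0 → 0
  1-0 → 1
  1-0 → 1
  0-1 → 1 (borrow)
  1-1-1 → 1 (borrow)
  0-1-1 → 0 (borrow)
  0-1-1 → 0 (borrow)
  0-0-1 → 1 (borrow)
  0-0-1 → 1 (borrow)
  0-1-1 → 0 (borrow)
  1-1-1 → 1 (borrow)
  0-0-1 → 1 (borrow)
  0-0-1 → 1 (borrow)
  1-0-1 → 0

0b111011001111001011010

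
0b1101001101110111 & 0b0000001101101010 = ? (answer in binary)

0b0000001101100010

AND bit by bit (1 only where both bits are 1):
  1101001101110111
& 0000001101101010
= 0000001101100010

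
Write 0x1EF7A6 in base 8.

0o7573646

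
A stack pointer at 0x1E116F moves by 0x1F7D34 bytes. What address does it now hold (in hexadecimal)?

Add column by column in base 16, right to left:
  F+4 = 3 carry 1
  6+3+1 = A
  1+D = E
  1+7 = 8
  E+F = D carry 1
  1+1+1 = 3

0x3D8EA3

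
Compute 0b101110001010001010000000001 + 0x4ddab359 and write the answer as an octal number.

0o12347743532

0b101110001010001010000000001 = 0o561212001 in octal.
0x4ddab359 = 0o11566531531 in octal.
Add column by column in base 8, right to left:
  1+1 = 2
  0+3 = 3
  0+5 = 5
  2+1 = 3
  1+3 = 4
  2+5 = 7
  1+6 = 7
  6+6 = 4 carry 1
  5+5+1 = 3 carry 1
  0+1+1 = 2
  0+1 = 1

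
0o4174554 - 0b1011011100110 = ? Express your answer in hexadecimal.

0o4174554 = 0x10F96C in hexadecimal.
0b1011011100110 = 0x16E6 in hexadecimal.
Subtract column by column in base 16:
  C-6 → 6
  6-E → 8 (borrow)
  9-6-1 → 2
  F-1 → E
  0-0 → 0
  1-0 → 1

0x10E286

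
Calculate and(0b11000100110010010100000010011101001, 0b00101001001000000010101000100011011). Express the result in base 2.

AND bit by bit (1 only where both bits are 1):
  11000100110010010100000010011101001
& 00101001001000000010101000100011011
= 00000000000000000000000000000001001

0b00000000000000000000000000000001001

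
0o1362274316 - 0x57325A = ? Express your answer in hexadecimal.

0xB724674

0o1362274316 = 0xBC978CE in hexadecimal.
Subtract column by column in base 16:
  E-A → 4
  C-5 → 7
  8-2 → 6
  7-3 → 4
  9-7 → 2
  C-5 → 7
  B-0 → B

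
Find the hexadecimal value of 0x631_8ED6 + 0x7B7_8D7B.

Add column by column in base 16, right to left:
  6+B = 1 carry 1
  D+7+1 = 5 carry 1
  E+D+1 = C carry 1
  8+8+1 = 1 carry 1
  1+7+1 = 9
  3+B = E
  6+7 = D

0xDE91C51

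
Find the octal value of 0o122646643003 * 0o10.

0o1226466430030

Multiply each base-8 digit by 8, carrying:
  3×8 = 24 → write 0 carry 3
  0×8+3 = 3 → write 3
  0×8 = 0 → write 0
  3×8 = 24 → write 0 carry 3
  4×8+3 = 35 → write 3 carry 4
  6×8+4 = 52 → write 4 carry 6
  6×8+6 = 54 → write 6 carry 6
  4×8+6 = 38 → write 6 carry 4
  6×8+4 = 52 → write 4 carry 6
  2×8+6 = 22 → write 6 carry 2
  2×8+2 = 18 → write 2 carry 2
  1×8+2 = 10 → write 2 carry 1
  remaining carry: 1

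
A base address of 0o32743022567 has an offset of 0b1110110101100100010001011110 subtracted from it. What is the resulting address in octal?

0o31055360431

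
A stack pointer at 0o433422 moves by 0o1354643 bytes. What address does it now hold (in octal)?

Add column by column in base 8, right to left:
  2+3 = 5
  2+4 = 6
  4+6 = 2 carry 1
  3+4+1 = 0 carry 1
  3+5+1 = 1 carry 1
  4+3+1 = 0 carry 1
  0+1+1 = 2

0o2010265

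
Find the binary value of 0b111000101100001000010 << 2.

0b11100010110000100001000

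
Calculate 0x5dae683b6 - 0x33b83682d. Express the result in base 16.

0x29f631b89

Subtract column by column in base 16:
  6-d → 9 (borrow)
  b-2-1 → 8
  3-8 → b (borrow)
  8-6-1 → 1
  6-3 → 3
  e-8 → 6
  a-b → f (borrow)
  d-3-1 → 9
  5-3 → 2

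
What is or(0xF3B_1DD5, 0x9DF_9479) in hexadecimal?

OR each hex digit independently (no carries):
  F|9=F, 3|D=F, B|F=F, 1|9=9, D|4=D, D|7=F, 5|9=D

0xFFF9DFD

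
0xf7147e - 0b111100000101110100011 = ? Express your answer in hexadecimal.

0b111100000101110100011 = 0x1e0ba3 in hexadecimal.
Subtract column by column in base 16:
  e-3 → b
  7-a → d (borrow)
  4-b-1 → 8 (borrow)
  1-0-1 → 0
  7-e → 9 (borrow)
  f-1-1 → d

0xd908db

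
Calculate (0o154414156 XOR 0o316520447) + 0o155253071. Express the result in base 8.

0o417407602

First 0o154414156 XOR 0o316520447 = 0o242134511.
Add column by column in base 8, right to left:
  1+1 = 2
  1+7 = 0 carry 1
  5+0+1 = 6
  4+3 = 7
  3+5 = 0 carry 1
  1+2+1 = 4
  2+5 = 7
  4+5 = 1 carry 1
  2+1+1 = 4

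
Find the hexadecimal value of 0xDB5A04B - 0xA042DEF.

Subtract column by column in base 16:
  B-F → C (borrow)
  4-E-1 → 5 (borrow)
  0-D-1 → 2 (borrow)
  A-2-1 → 7
  5-4 → 1
  B-0 → B
  D-A → 3

0x3B1725C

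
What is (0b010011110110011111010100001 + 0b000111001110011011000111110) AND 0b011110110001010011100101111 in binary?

Add column by column in base 2, right to left:
  1+0 = 1
  0+1 = 1
  0+1 = 1
  0+1 = 1
  0+1 = 1
  1+1 = 0 carry 1
  0+0+1 = 1
  1+0 = 1
  0+0 = 0
  1+1 = 0 carry 1
  1+1+1 = 1 carry 1
  1+0+1 = 0 carry 1
  1+1+1 = 1 carry 1
  1+1+1 = 1 carry 1
  0+0+1 = 1
  0+0 = 0
  1+1 = 0 carry 1
  1+1+1 = 1 carry 1
  0+1+1 = 0 carry 1
  1+0+1 = 0 carry 1
  1+0+1 = 0 carry 1
  1+1+1 = 1 carry 1
  1+1+1 = 1 carry 1
  0+1+1 = 0 carry 1
  0+0+1 = 1
  1+0 = 1
Sum = 0b11011000100111010011011111; now AND with 0b011110110001010011100101111:
  011011000100111010011011111
& 011110110001010011100101111
= 011010000000010010000001111

0b11010000000010010000001111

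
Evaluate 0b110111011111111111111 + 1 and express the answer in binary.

The trailing 14 digits are 1 (max in base 2), so adding 1 cascades: they roll to 0 and the next digit up increments.

0b110111100000000000000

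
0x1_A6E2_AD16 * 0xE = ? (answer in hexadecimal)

0x1720657734

Multiply each base-16 digit by 14, carrying:
  6×14 = 84 → write 4 carry 5
  1×14+5 = 19 → write 3 carry 1
  D×14+1 = 183 → write 7 carry 11
  A×14+11 = 151 → write 7 carry 9
  2×14+9 = 37 → write 5 carry 2
  E×14+2 = 198 → write 6 carry 12
  6×14+12 = 96 → write 0 carry 6
  A×14+6 = 146 → write 2 carry 9
  1×14+9 = 23 → write 7 carry 1
  remaining carry: 1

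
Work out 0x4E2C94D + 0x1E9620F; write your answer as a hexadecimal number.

0x6CC2B5C

Add column by column in base 16, right to left:
  D+F = C carry 1
  4+0+1 = 5
  9+2 = B
  C+6 = 2 carry 1
  2+9+1 = C
  E+E = C carry 1
  4+1+1 = 6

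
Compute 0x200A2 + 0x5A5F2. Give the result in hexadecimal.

0x7A694

Add column by column in base 16, right to left:
  2+2 = 4
  A+F = 9 carry 1
  0+5+1 = 6
  0+A = A
  2+5 = 7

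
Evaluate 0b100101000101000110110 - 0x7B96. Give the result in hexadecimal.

0x120EA0

0b100101000101000110110 = 0x128A36 in hexadecimal.
Subtract column by column in base 16:
  6-6 → 0
  3-9 → A (borrow)
  A-B-1 → E (borrow)
  8-7-1 → 0
  2-0 → 2
  1-0 → 1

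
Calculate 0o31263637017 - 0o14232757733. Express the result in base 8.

Subtract column by column in base 8:
  7-3 → 4
  1-3 → 6 (borrow)
  0-7-1 → 0 (borrow)
  7-7-1 → 7 (borrow)
  3-5-1 → 5 (borrow)
  6-7-1 → 6 (borrow)
  3-2-1 → 0
  6-3 → 3
  2-2 → 0
  1-4 → 5 (borrow)
  3-1-1 → 1

0o15030657064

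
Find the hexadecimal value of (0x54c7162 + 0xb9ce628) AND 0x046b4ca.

Add column by column in base 16, right to left:
  2+8 = a
  6+2 = 8
  1+6 = 7
  7+e = 5 carry 1
  c+c+1 = 9 carry 1
  4+9+1 = e
  5+b = 0 carry 1
  final carry 1
Sum = 0x10e9578a; now AND with 0x046b4ca:
  1&0=0, 0&0=0, e&4=4, 9&6=0, 5&b=1, 7&4=4, 8&c=8, a&a=a

0x40148a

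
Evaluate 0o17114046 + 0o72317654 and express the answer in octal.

0o111433722

Add column by column in base 8, right to left:
  6+4 = 2 carry 1
  4+5+1 = 2 carry 1
  0+6+1 = 7
  4+7 = 3 carry 1
  1+1+1 = 3
  1+3 = 4
  7+2 = 1 carry 1
  1+7+1 = 1 carry 1
  final carry 1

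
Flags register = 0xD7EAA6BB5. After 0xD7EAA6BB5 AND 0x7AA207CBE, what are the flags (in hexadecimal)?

0x52A2068B4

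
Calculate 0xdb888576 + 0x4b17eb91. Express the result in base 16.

0x126a07107

Add column by column in base 16, right to left:
  6+1 = 7
  7+9 = 0 carry 1
  5+b+1 = 1 carry 1
  8+e+1 = 7 carry 1
  8+7+1 = 0 carry 1
  8+1+1 = a
  b+b = 6 carry 1
  d+4+1 = 2 carry 1
  final carry 1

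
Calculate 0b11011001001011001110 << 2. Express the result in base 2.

0b1101100100101100111000

Left shift by 2: append 2 zero bits.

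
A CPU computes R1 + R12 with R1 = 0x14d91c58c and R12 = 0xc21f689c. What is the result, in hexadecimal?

0x20fb12e28

Add column by column in base 16, right to left:
  c+c = 8 carry 1
  8+9+1 = 2 carry 1
  5+8+1 = e
  c+6 = 2 carry 1
  1+f+1 = 1 carry 1
  9+1+1 = b
  d+2 = f
  4+c = 0 carry 1
  1+0+1 = 2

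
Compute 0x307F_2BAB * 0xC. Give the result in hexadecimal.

Multiply each base-16 digit by 12, carrying:
  B×12 = 132 → write 4 carry 8
  A×12+8 = 128 → write 0 carry 8
  B×12+8 = 140 → write C carry 8
  2×12+8 = 32 → write 0 carry 2
  F×12+2 = 182 → write 6 carry 11
  7×12+11 = 95 → write F carry 5
  0×12+5 = 5 → write 5
  3×12 = 36 → write 4 carry 2
  remaining carry: 2

0x245F60C04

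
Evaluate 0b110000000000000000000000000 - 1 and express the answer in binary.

0b101111111111111111111111111

The trailing 25 digits are 0, so subtracting 1 borrows through: they become 1 and the next digit up decrements.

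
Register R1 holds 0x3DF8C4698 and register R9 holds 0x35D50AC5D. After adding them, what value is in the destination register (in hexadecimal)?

Add column by column in base 16, right to left:
  8+D = 5 carry 1
  9+5+1 = F
  6+C = 2 carry 1
  4+A+1 = F
  C+0 = C
  8+5 = D
  F+D = C carry 1
  D+5+1 = 3 carry 1
  3+3+1 = 7

0x73CDCF2F5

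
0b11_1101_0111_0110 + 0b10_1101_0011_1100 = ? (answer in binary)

Add column by column in base 2, right to left:
  0+0 = 0
  1+0 = 1
  1+1 = 0 carry 1
  0+1+1 = 0 carry 1
  1+1+1 = 1 carry 1
  1+1+1 = 1 carry 1
  1+0+1 = 0 carry 1
  0+0+1 = 1
  1+1 = 0 carry 1
  0+0+1 = 1
  1+1 = 0 carry 1
  1+1+1 = 1 carry 1
  1+0+1 = 0 carry 1
  1+1+1 = 1 carry 1
  final carry 1

0b110101010110010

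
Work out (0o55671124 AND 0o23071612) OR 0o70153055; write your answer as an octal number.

0o55671124 AND 0o23071612 = 0o01071000.
Then OR with 0o70153055.

0o71173055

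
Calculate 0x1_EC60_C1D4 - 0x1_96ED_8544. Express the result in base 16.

Subtract column by column in base 16:
  4-4 → 0
  D-4 → 9
  1-5 → C (borrow)
  C-8-1 → 3
  0-D → 3 (borrow)
  6-E-1 → 7 (borrow)
  C-6-1 → 5
  E-9 → 5
  1-1 → 0

0x55733C90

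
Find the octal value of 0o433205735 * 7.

0o3676651413

Multiply each base-8 digit by 7, carrying:
  5×7 = 35 → write 3 carry 4
  3×7+4 = 25 → write 1 carry 3
  7×7+3 = 52 → write 4 carry 6
  5×7+6 = 41 → write 1 carry 5
  0×7+5 = 5 → write 5
  2×7 = 14 → write 6 carry 1
  3×7+1 = 22 → write 6 carry 2
  3×7+2 = 23 → write 7 carry 2
  4×7+2 = 30 → write 6 carry 3
  remaining carry: 3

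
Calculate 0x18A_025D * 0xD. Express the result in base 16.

0x14021EB9

Multiply each base-16 digit by 13, carrying:
  D×13 = 169 → write 9 carry 10
  5×13+10 = 75 → write B carry 4
  2×13+4 = 30 → write E carry 1
  0×13+1 = 1 → write 1
  A×13 = 130 → write 2 carry 8
  8×13+8 = 112 → write 0 carry 7
  1×13+7 = 20 → write 4 carry 1
  remaining carry: 1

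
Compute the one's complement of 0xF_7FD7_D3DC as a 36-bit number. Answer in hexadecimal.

0x080282C23

Each hex digit d becomes F−d:
  F→0, 7→8, F→0, D→2, 7→8, D→2, 3→C, D→2, C→3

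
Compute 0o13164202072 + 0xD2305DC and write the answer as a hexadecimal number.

0o13164202072 = 0x59D1043A in hexadecimal.
Add column by column in base 16, right to left:
  A+C = 6 carry 1
  3+D+1 = 1 carry 1
  4+5+1 = A
  0+0 = 0
  1+3 = 4
  D+2 = F
  9+D = 6 carry 1
  5+0+1 = 6

0x66F40A16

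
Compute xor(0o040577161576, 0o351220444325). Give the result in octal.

XOR each oct digit independently (no carries):
  0^3=3, 4^5=1, 0^1=1, 5^2=7, 7^2=5, 7^0=7, 1^4=5, 6^4=2, 1^4=5, 5^3=6, 7^2=5, 6^5=3

0o311757525653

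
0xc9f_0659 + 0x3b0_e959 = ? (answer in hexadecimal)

0x104fefb2

Add column by column in base 16, right to left:
  9+9 = 2 carry 1
  5+5+1 = b
  6+9 = f
  0+e = e
  f+0 = f
  9+b = 4 carry 1
  c+3+1 = 0 carry 1
  final carry 1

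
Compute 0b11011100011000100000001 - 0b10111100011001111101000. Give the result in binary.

Subtract column by column in base 2:
  1-0 → 1
  0-0 → 0
  0-0 → 0
  0-1 → 1 (borrow)
  0-0-1 → 1 (borrow)
  0-1-1 → 0 (borrow)
  0-1-1 → 0 (borrow)
  0-1-1 → 0 (borrow)
  1-1-1 → 1 (borrow)
  0-1-1 → 0 (borrow)
  0-0-1 → 1 (borrow)
  0-0-1 → 1 (borrow)
  1-1-1 → 1 (borrow)
  1-1-1 → 1 (borrow)
  0-0-1 → 1 (borrow)
  0-0-1 → 1 (borrow)
  0-0-1 → 1 (borrow)
  1-1-1 → 1 (borrow)
  1-1-1 → 1 (borrow)
  1-1-1 → 1 (borrow)
  0-1-1 → 0 (borrow)
  1-0-1 → 0
  1-1 → 0

0b11111111110100011001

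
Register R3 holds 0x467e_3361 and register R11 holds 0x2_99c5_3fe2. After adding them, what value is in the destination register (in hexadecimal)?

0x2e0437343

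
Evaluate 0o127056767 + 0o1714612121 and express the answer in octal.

0o2043671110

Add column by column in base 8, right to left:
  7+1 = 0 carry 1
  6+2+1 = 1 carry 1
  7+1+1 = 1 carry 1
  6+2+1 = 1 carry 1
  5+1+1 = 7
  0+6 = 6
  7+4 = 3 carry 1
  2+1+1 = 4
  1+7 = 0 carry 1
  0+1+1 = 2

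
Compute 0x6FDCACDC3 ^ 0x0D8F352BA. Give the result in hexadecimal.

0x625399F79

XOR each hex digit independently (no carries):
  6^0=6, F^D=2, D^8=5, C^F=3, A^3=9, C^5=9, D^2=F, C^B=7, 3^A=9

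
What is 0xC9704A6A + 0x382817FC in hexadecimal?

0x101986266

Add column by column in base 16, right to left:
  A+C = 6 carry 1
  6+F+1 = 6 carry 1
  A+7+1 = 2 carry 1
  4+1+1 = 6
  0+8 = 8
  7+2 = 9
  9+8 = 1 carry 1
  C+3+1 = 0 carry 1
  final carry 1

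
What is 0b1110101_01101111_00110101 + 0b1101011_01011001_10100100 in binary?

0b111000001100100011011001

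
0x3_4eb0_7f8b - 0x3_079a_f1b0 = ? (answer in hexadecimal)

0x47158ddb

Subtract column by column in base 16:
  b-0 → b
  8-b → d (borrow)
  f-1-1 → d
  7-f → 8 (borrow)
  0-a-1 → 5 (borrow)
  b-9-1 → 1
  e-7 → 7
  4-0 → 4
  3-3 → 0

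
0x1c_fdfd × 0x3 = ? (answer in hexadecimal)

Multiply each base-16 digit by 3, carrying:
  d×3 = 39 → write 7 carry 2
  f×3+2 = 47 → write f carry 2
  d×3+2 = 41 → write 9 carry 2
  f×3+2 = 47 → write f carry 2
  c×3+2 = 38 → write 6 carry 2
  1×3+2 = 5 → write 5

0x56f9f7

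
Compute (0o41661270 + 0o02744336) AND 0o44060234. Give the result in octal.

Add column by column in base 8, right to left:
  0+6 = 6
  7+3 = 2 carry 1
  2+3+1 = 6
  1+4 = 5
  6+4 = 2 carry 1
  6+7+1 = 6 carry 1
  1+2+1 = 4
  4+0 = 4
Sum = 0o44625626; now AND with 0o44060234:
  4&4=4, 4&4=4, 6&0=0, 2&6=2, 5&0=0, 6&2=2, 2&3=2, 6&4=4

0o44020224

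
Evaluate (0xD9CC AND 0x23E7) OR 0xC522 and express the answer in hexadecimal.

0xC5E6

0xD9CC AND 0x23E7 = 0x01C4.
Then OR with 0xC522.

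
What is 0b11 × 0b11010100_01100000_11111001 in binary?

0b10011111010010001011101011

Multiply each base-2 digit by 3, carrying:
  1×3 = 3 → write 1 carry 1
  0×3+1 = 1 → write 1
  0×3 = 0 → write 0
  1×3 = 3 → write 1 carry 1
  1×3+1 = 4 → write 0 carry 2
  1×3+2 = 5 → write 1 carry 2
  1×3+2 = 5 → write 1 carry 2
  1×3+2 = 5 → write 1 carry 2
  0×3+2 = 2 → write 0 carry 1
  0×3+1 = 1 → write 1
  0×3 = 0 → write 0
  0×3 = 0 → write 0
  0×3 = 0 → write 0
  1×3 = 3 → write 1 carry 1
  1×3+1 = 4 → write 0 carry 2
  0×3+2 = 2 → write 0 carry 1
  0×3+1 = 1 → write 1
  0×3 = 0 → write 0
  1×3 = 3 → write 1 carry 1
  0×3+1 = 1 → write 1
  1×3 = 3 → write 1 carry 1
  0×3+1 = 1 → write 1
  1×3 = 3 → write 1 carry 1
  1×3+1 = 4 → write 0 carry 2
  remaining carry: 10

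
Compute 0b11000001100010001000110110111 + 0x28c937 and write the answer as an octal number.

0b11000001100010001000110110111 = 0o3014210667 in octal.
0x28c937 = 0o12144467 in octal.
Add column by column in base 8, right to left:
  7+7 = 6 carry 1
  6+6+1 = 5 carry 1
  6+4+1 = 3 carry 1
  0+4+1 = 5
  1+4 = 5
  2+1 = 3
  4+2 = 6
  1+1 = 2
  0+0 = 0
  3+0 = 3

0o3026355356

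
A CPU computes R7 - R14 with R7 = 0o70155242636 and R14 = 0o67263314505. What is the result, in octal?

Subtract column by column in base 8:
  6-5 → 1
  3-0 → 3
  6-5 → 1
  2-4 → 6 (borrow)
  4-1-1 → 2
  2-3 → 7 (borrow)
  5-3-1 → 1
  5-6 → 7 (borrow)
  1-2-1 → 6 (borrow)
  0-7-1 → 0 (borrow)
  7-6-1 → 0

0o671726131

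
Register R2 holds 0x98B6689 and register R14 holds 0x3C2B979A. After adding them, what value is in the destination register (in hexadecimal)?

Add column by column in base 16, right to left:
  9+A = 3 carry 1
  8+9+1 = 2 carry 1
  6+7+1 = E
  6+9 = F
  B+B = 6 carry 1
  8+2+1 = B
  9+C = 5 carry 1
  0+3+1 = 4

0x45B6FE23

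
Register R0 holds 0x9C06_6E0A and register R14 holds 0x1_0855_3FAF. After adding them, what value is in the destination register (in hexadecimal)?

Add column by column in base 16, right to left:
  A+F = 9 carry 1
  0+A+1 = B
  E+F = D carry 1
  6+3+1 = A
  6+5 = B
  0+5 = 5
  C+8 = 4 carry 1
  9+0+1 = A
  0+1 = 1

0x1A45BADB9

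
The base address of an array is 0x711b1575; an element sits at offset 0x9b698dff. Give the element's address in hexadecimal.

0x10c84a374

Add column by column in base 16, right to left:
  5+f = 4 carry 1
  7+f+1 = 7 carry 1
  5+d+1 = 3 carry 1
  1+8+1 = a
  b+9 = 4 carry 1
  1+6+1 = 8
  1+b = c
  7+9 = 0 carry 1
  final carry 1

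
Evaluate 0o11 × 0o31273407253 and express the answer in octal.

0o344227502003

Multiply each base-8 digit by 9, carrying:
  3×9 = 27 → write 3 carry 3
  5×9+3 = 48 → write 0 carry 6
  2×9+6 = 24 → write 0 carry 3
  7×9+3 = 66 → write 2 carry 8
  0×9+8 = 8 → write 0 carry 1
  4×9+1 = 37 → write 5 carry 4
  3×9+4 = 31 → write 7 carry 3
  7×9+3 = 66 → write 2 carry 8
  2×9+8 = 26 → write 2 carry 3
  1×9+3 = 12 → write 4 carry 1
  3×9+1 = 28 → write 4 carry 3
  remaining carry: 3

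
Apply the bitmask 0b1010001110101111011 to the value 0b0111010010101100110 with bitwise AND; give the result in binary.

AND bit by bit (1 only where both bits are 1):
  0111010010101100110
& 1010001110101111011
= 0010000010101100010

0b0010000010101100010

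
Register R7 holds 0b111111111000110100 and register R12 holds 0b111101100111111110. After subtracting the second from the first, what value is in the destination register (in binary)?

0b10010000110110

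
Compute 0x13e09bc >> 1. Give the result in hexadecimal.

0x9f04de

1 bits is not a whole number of base-16 digits; in binary: 1001111100000100110111100 >> 1 = 100111110000010011011110.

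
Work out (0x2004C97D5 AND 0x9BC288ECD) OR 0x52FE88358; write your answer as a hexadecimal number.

0x52FE887DD

0x2004C97D5 AND 0x9BC288ECD = 0x0000886C5.
Then OR with 0x52FE88358.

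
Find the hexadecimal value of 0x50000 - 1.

0x4FFFF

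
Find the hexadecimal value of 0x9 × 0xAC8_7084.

0x610BF4A4

Multiply each base-16 digit by 9, carrying:
  4×9 = 36 → write 4 carry 2
  8×9+2 = 74 → write A carry 4
  0×9+4 = 4 → write 4
  7×9 = 63 → write F carry 3
  8×9+3 = 75 → write B carry 4
  C×9+4 = 112 → write 0 carry 7
  A×9+7 = 97 → write 1 carry 6
  remaining carry: 6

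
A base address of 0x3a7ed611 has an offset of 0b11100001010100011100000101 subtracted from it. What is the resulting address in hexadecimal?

0b11100001010100011100000101 = 0x3854705 in hexadecimal.
Subtract column by column in base 16:
  1-5 → c (borrow)
  1-0-1 → 0
  6-7 → f (borrow)
  d-4-1 → 8
  e-5 → 9
  7-8 → f (borrow)
  a-3-1 → 6
  3-0 → 3

0x36f98f0c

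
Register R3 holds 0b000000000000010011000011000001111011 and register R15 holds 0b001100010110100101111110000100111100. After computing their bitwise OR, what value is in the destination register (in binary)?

0b001100010110110111111111000101111111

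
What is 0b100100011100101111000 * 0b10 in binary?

Multiply each base-2 digit by 2, carrying:
  0×2 = 0 → write 0
  0×2 = 0 → write 0
  0×2 = 0 → write 0
  1×2 = 2 → write 0 carry 1
  1×2+1 = 3 → write 1 carry 1
  1×2+1 = 3 → write 1 carry 1
  1×2+1 = 3 → write 1 carry 1
  0×2+1 = 1 → write 1
  1×2 = 2 → write 0 carry 1
  0×2+1 = 1 → write 1
  0×2 = 0 → write 0
  1×2 = 2 → write 0 carry 1
  1×2+1 = 3 → write 1 carry 1
  1×2+1 = 3 → write 1 carry 1
  0×2+1 = 1 → write 1
  0×2 = 0 → write 0
  0×2 = 0 → write 0
  1×2 = 2 → write 0 carry 1
  0×2+1 = 1 → write 1
  0×2 = 0 → write 0
  1×2 = 2 → write 0 carry 1
  remaining carry: 1

0b1001000111001011110000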